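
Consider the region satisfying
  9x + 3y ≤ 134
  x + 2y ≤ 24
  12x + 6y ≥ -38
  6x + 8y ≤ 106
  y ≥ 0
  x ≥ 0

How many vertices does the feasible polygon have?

Pairwise boundary intersections that survive every other constraint:
  (377/27, 25/9)
  (134/9, 0)
  (5, 19/2)
  (0, 12)
  (0, 0)

5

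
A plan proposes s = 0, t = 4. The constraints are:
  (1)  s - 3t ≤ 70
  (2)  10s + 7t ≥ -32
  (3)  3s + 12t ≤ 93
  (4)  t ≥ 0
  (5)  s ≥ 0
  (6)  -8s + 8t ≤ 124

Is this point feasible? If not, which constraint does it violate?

(1): -12 ≤ 70 ✓
(2): 28 ≥ -32 ✓
(3): 48 ≤ 93 ✓
(4): 4 ≥ 0 ✓
(5): 0 ≥ 0 ✓
(6): 32 ≤ 124 ✓

feasible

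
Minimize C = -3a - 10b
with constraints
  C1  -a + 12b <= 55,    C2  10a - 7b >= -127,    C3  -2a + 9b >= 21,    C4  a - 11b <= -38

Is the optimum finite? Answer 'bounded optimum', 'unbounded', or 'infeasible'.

bounded optimum

Corner points and C = -3a - 10b:
  (-1139/113, 423/113) → C = -813/113
  (81/5, 89/15) → C = -1619/15
  (-1131/103, 253/103) → C = 863/103
  (111/13, 55/13) → C = -883/13
The feasible region has finitely many vertices and no improving ray; the minimum is -1619/15 at (81/5, 89/15).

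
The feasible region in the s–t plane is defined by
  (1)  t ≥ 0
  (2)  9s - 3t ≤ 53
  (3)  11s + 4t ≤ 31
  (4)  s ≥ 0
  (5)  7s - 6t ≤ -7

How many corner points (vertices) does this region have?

Of the 10 pairwise boundary intersections, those satisfying every inequality are:
  (0, 31/4)
  (79/47, 147/47)
  (0, 7/6)

3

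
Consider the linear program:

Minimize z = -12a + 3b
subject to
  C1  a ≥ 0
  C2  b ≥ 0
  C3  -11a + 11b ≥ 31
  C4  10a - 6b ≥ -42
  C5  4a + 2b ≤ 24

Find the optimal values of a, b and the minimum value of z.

a = 101/33, b = 194/33, minimum z = -210/11

Vertices and z = -12a + 3b:
  (0, 31/11) → z = 93/11
  (0, 7) → z = 21
  (101/33, 194/33) → z = -210/11
  (15/11, 102/11) → z = 126/11

The optimum lies where -11a + 11b = 31 and 4a + 2b = 24.
Solving simultaneously gives a = 101/33, b = 194/33.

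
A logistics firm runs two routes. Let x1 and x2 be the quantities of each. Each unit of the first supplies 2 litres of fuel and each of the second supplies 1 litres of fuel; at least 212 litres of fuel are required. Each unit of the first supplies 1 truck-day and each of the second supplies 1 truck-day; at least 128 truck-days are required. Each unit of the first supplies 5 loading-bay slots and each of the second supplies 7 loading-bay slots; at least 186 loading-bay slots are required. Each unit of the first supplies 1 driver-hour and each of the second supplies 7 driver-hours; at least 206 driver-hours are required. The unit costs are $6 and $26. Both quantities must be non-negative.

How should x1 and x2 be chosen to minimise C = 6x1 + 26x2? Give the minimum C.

Vertices and C = 6x1 + 26x2:
  (0, 212) → C = 5512
  (206, 0) → C = 1236
  (84, 44) → C = 1648
  (115, 13) → C = 1028
The feasible region is unbounded (it extends along (0, 1), (1, 0)), but C strictly increases along every unbounded feasible direction, so there is no improving ray and the minimum is attained at a vertex.

x1 = 115, x2 = 13, minimum C = 1028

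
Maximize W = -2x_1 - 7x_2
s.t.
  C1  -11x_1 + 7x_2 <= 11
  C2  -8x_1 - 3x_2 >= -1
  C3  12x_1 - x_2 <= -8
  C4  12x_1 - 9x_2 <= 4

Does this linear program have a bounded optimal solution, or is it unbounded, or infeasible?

Vertices and W = -2x_1 - 7x_2:
  (-45/73, 44/73) → W = -218/73
  (-127/15, -176/15) → W = 1486/15
  (-19/24, -3/2) → W = 145/12
The feasible region has finitely many vertices and no improving ray; the maximum is 1486/15 at (-127/15, -176/15).

bounded optimum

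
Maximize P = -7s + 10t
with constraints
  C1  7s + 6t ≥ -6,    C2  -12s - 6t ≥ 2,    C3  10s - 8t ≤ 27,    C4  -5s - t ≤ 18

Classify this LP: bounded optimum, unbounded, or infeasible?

Vertices and P = -7s + 10t:
  (4/5, -29/15) → P = -374/15
  (-102/23, 96/23) → P = 1674/23
  (-53/9, 103/9) → P = 467/3
The feasible region has finitely many vertices and no improving ray; the maximum is 467/3 at (-53/9, 103/9).

bounded optimum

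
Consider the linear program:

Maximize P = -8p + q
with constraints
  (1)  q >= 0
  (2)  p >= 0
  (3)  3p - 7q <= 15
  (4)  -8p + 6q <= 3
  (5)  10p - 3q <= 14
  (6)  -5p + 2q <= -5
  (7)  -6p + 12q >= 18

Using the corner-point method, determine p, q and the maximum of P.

p = 2, q = 5/2, maximum P = -27/2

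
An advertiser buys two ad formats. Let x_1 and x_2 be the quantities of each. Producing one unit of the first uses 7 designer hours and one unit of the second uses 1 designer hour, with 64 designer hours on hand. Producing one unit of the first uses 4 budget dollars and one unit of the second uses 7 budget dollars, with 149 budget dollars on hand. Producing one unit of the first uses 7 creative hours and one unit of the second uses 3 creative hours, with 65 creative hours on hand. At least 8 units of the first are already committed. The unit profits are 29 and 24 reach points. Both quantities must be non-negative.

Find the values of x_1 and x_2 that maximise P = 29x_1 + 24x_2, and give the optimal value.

x_1 = 8, x_2 = 3, maximum P = 304

At the optimal vertex, 7x_1 + 3x_2 = 65 and x_1 = 8.
Solving simultaneously gives x_1 = 8, x_2 = 3.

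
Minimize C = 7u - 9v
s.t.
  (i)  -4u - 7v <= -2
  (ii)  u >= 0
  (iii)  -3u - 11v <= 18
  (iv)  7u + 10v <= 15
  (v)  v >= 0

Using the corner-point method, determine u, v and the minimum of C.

u = 0, v = 3/2, minimum C = -27/2

Vertices and C = 7u - 9v:
  (0, 2/7) → C = -18/7
  (1/2, 0) → C = 7/2
  (0, 3/2) → C = -27/2
  (15/7, 0) → C = 15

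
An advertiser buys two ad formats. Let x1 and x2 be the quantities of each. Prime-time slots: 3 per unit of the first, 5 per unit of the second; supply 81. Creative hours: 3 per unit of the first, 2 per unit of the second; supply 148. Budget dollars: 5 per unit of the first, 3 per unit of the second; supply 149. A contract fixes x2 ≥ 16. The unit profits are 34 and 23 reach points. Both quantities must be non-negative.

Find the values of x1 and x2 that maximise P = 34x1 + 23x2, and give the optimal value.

x1 = 1/3, x2 = 16, maximum P = 1138/3

Vertices and P = 34x1 + 23x2:
  (0, 81/5) → P = 1863/5
  (0, 16) → P = 368
  (1/3, 16) → P = 1138/3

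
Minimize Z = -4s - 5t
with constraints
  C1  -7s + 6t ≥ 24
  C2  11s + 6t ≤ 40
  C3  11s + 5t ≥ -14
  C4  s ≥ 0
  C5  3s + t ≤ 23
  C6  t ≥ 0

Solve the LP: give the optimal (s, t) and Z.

s = 0, t = 20/3, minimum Z = -100/3

Corner points and Z = -4s - 5t:
  (8/9, 136/27) → Z = -776/27
  (0, 4) → Z = -20
  (0, 20/3) → Z = -100/3

The binding constraints are 11s + 6t = 40 and s = 0.
Solving simultaneously gives s = 0, t = 20/3.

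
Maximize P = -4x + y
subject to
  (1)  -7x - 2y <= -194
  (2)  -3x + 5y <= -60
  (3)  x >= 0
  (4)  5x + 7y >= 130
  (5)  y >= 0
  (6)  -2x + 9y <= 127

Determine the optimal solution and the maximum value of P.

x = 1090/41, y = 162/41, maximum P = -4198/41

Extreme points and P = -4x + y:
  (1090/41, 162/41) → P = -4198/41
  (194/7, 0) → P = -776/7
  (1175/17, 501/17) → P = -247
The feasible region is unbounded (it extends along (9, 2), (1, 0)), but P strictly decreases along every unbounded feasible direction, so there is no improving ray and the maximum is attained at a vertex.

The optimum lies where -7x - 2y = -194 and -3x + 5y = -60.
Solving simultaneously gives x = 1090/41, y = 162/41.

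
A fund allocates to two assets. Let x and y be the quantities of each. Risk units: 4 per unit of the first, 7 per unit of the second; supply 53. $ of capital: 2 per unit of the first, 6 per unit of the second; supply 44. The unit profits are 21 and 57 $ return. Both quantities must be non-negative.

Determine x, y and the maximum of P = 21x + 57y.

Extreme points and P = 21x + 57y:
  (0, 0) → P = 0
  (0, 22/3) → P = 418
  (53/4, 0) → P = 1113/4
  (1, 7) → P = 420

The optimum lies where 4x + 7y = 53 and 2x + 6y = 44.
Solving simultaneously gives x = 1, y = 7.

x = 1, y = 7, maximum P = 420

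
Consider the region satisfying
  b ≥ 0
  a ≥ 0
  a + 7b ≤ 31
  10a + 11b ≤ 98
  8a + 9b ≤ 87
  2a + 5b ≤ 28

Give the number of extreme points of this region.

Pairwise boundary intersections that survive every other constraint:
  (0, 0)
  (49/5, 0)
  (0, 31/7)
  (41/9, 34/9)
  (13/2, 3)

5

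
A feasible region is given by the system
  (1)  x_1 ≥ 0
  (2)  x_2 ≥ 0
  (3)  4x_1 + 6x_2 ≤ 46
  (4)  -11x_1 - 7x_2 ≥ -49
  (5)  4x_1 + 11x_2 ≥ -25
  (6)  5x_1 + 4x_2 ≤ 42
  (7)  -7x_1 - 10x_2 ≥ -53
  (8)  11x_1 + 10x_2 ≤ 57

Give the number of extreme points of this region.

5

The feasible vertices (each the meet of two boundaries and inside every other half-plane) are:
  (0, 0)
  (0, 53/10)
  (49/11, 0)
  (91/33, 8/3)
  (1, 23/5)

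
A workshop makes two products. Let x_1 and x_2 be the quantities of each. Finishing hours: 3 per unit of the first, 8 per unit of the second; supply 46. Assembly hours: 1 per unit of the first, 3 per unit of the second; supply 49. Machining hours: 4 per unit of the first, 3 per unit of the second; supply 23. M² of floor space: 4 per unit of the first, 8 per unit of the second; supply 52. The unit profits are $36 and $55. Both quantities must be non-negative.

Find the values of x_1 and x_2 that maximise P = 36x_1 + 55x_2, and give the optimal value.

Vertices and P = 36x_1 + 55x_2:
  (0, 0) → P = 0
  (0, 23/4) → P = 1265/4
  (23/4, 0) → P = 207
  (2, 5) → P = 347

The binding constraints are 3x_1 + 8x_2 = 46 and 4x_1 + 3x_2 = 23.
Solving simultaneously gives x_1 = 2, x_2 = 5.

x_1 = 2, x_2 = 5, maximum P = 347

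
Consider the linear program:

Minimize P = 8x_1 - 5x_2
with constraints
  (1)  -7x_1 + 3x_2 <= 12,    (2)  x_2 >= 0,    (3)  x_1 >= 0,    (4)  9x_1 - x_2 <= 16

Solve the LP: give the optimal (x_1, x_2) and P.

The optimum lies where -7x_1 + 3x_2 = 12 and 9x_1 - x_2 = 16.
Solving simultaneously gives x_1 = 3, x_2 = 11.

x_1 = 3, x_2 = 11, minimum P = -31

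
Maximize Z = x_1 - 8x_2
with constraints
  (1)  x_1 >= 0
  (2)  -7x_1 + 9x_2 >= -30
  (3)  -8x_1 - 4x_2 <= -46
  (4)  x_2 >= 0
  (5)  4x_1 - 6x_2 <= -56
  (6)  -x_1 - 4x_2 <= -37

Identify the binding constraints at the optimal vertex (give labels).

Vertices and Z = x_1 - 8x_2:
  (0, 23/2) → Z = -92
  (114, 256/3) → Z = -1706/3
  (13/16, 79/8) → Z = -1251/16
The feasible region is unbounded (it extends along (0, 1), (9, 7)), but Z strictly decreases along every unbounded feasible direction, so there is no improving ray and the maximum is attained at a vertex.

The maximum is at (13/16, 79/8). Substituting into each constraint, equality holds for (3) and (5); the remaining constraints have slack.

(3) and (5)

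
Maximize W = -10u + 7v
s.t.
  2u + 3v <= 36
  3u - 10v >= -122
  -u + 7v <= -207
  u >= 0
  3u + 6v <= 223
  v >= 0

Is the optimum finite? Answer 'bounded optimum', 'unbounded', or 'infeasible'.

The boundaries 2u + 3v = 36 and -u + 7v = -207 meet at (873/17, -378/17), but that point violates v ≥ 0. Every candidate vertex is excluded by some other constraint, so the feasible region is empty.

infeasible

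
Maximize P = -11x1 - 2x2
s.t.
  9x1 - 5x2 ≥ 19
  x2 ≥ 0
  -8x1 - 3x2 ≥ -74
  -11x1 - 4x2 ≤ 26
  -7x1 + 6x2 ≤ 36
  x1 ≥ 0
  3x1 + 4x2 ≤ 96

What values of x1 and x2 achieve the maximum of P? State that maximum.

x1 = 19/9, x2 = 0, maximum P = -209/9

Feasible corners and P = -11x1 - 2x2:
  (19/9, 0) → P = -209/9
  (427/67, 514/67) → P = -5725/67
  (37/4, 0) → P = -407/4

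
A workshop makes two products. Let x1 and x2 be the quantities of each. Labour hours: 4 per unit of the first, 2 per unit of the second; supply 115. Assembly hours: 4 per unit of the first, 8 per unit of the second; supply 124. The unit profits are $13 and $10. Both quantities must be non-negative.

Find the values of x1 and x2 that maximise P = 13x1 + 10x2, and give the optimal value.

At the optimal vertex, 4x1 + 2x2 = 115 and 4x1 + 8x2 = 124.
Solving simultaneously gives x1 = 28, x2 = 3/2.

x1 = 28, x2 = 3/2, maximum P = 379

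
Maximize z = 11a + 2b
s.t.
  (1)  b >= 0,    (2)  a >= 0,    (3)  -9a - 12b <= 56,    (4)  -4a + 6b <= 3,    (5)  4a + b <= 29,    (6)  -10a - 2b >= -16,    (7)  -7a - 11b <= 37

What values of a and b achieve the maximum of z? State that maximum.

a = 8/5, b = 0, maximum z = 88/5

Feasible corners and z = 11a + 2b:
  (0, 0) → z = 0
  (8/5, 0) → z = 88/5
  (0, 1/2) → z = 1
  (45/34, 47/34) → z = 589/34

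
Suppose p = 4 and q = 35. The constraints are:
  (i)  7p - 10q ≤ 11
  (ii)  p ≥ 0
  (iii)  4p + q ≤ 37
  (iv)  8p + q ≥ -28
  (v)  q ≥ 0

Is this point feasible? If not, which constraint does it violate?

Constraint (iii): 4p + q = 51, which is not ≤ 37. All other constraints are satisfied.

not feasible — violates (iii)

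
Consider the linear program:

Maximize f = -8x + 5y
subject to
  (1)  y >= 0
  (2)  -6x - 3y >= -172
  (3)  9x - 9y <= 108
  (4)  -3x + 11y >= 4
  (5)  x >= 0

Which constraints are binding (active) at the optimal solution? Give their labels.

(2) and (5)

Corner points and f = -8x + 5y:
  (208/9, 100/9) → f = -388/3
  (0, 172/3) → f = 860/3
  (17, 5) → f = -111
  (0, 4/11) → f = 20/11

The maximum is at (0, 172/3). Substituting into each constraint, equality holds for (2) and (5); the remaining constraints have slack.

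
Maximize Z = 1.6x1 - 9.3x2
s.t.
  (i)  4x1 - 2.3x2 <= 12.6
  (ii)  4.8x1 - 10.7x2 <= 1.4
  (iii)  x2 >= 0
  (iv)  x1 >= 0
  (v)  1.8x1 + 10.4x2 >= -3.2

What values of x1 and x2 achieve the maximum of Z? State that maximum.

Feasible corners and Z = 1.6x1 - 9.3x2:
  (1645/397, 686/397) → Z = -18739/1985
  (7/24, 0) → Z = 7/15
  (0, 0) → Z = 0
The feasible region is unbounded (it extends along (0, 1), (23, 40)), but Z strictly decreases along every unbounded feasible direction, so there is no improving ray and the maximum is attained at a vertex.

x1 = 7/24, x2 = 0, maximum Z = 7/15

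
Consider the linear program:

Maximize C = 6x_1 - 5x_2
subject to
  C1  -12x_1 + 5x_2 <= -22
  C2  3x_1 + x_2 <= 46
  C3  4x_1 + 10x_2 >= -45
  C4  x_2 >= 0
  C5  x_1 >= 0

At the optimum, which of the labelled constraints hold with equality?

C2 and C4

Extreme points and C = 6x_1 - 5x_2:
  (28/3, 18) → C = -34
  (11/6, 0) → C = 11
  (46/3, 0) → C = 92

The maximum is at (46/3, 0). Substituting into each constraint, equality holds for C2 and C4; the remaining constraints have slack.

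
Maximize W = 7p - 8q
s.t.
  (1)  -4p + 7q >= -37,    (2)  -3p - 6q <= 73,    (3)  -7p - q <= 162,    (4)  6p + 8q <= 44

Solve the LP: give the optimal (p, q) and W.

p = 302/37, q = -23/37, maximum W = 2298/37

Extreme points and W = 7p - 8q:
  (-289/45, -403/45) → W = 1201/45
  (302/37, -23/37) → W = 2298/37
  (-899/39, -25/39) → W = -2031/13
  (-134/5, 128/5) → W = -1962/5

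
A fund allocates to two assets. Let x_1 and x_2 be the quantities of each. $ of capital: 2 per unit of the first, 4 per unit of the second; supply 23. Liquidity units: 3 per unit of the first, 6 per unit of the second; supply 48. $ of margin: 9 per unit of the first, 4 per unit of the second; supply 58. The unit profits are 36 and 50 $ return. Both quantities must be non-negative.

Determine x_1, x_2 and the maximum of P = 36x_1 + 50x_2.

Corner points and P = 36x_1 + 50x_2:
  (0, 0) → P = 0
  (0, 23/4) → P = 575/2
  (58/9, 0) → P = 232
  (5, 13/4) → P = 685/2

At the optimal vertex, 2x_1 + 4x_2 = 23 and 9x_1 + 4x_2 = 58.
Solving simultaneously gives x_1 = 5, x_2 = 13/4.

x_1 = 5, x_2 = 13/4, maximum P = 685/2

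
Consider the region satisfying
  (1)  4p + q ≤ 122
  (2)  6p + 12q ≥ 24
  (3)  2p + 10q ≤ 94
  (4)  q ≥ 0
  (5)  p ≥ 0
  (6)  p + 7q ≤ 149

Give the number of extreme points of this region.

5

Of the 15 pairwise boundary intersections, those satisfying every inequality are:
  (563/19, 66/19)
  (61/2, 0)
  (4, 0)
  (0, 2)
  (0, 47/5)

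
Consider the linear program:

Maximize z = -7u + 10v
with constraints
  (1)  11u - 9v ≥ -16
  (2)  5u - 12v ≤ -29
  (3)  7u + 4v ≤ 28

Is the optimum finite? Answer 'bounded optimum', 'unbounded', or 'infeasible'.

bounded optimum

Feasible corners and z = -7u + 10v:
  (23/29, 239/87) → z = 1907/87
  (188/107, 420/107) → z = 2884/107
  (55/26, 343/104) → z = 945/52
The feasible region has finitely many vertices and no improving ray; the maximum is 2884/107 at (188/107, 420/107).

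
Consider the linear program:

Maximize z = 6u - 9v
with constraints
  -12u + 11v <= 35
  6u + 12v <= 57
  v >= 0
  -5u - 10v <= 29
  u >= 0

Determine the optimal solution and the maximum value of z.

Feasible corners and z = 6u - 9v:
  (69/70, 149/35) → z = -162/5
  (0, 35/11) → z = -315/11
  (19/2, 0) → z = 57
  (0, 0) → z = 0

The binding constraints are 6u + 12v = 57 and v = 0.
Solving simultaneously gives u = 19/2, v = 0.

u = 19/2, v = 0, maximum z = 57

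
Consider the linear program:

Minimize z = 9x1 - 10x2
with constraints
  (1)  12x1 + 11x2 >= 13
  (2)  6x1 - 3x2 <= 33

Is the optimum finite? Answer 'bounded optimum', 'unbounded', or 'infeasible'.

From the feasible point (67/17, -53/17), moving in the direction (-11, 12) keeps every constraint satisfied while z decreases without bound.

unbounded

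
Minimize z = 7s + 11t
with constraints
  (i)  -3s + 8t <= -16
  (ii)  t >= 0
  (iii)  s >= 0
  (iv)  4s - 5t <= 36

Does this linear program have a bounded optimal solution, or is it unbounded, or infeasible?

bounded optimum

Feasible corners and z = 7s + 11t:
  (16/3, 0) → z = 112/3
  (208/17, 44/17) → z = 1940/17
  (9, 0) → z = 63
The feasible region has finitely many vertices and no improving ray; the minimum is 112/3 at (16/3, 0).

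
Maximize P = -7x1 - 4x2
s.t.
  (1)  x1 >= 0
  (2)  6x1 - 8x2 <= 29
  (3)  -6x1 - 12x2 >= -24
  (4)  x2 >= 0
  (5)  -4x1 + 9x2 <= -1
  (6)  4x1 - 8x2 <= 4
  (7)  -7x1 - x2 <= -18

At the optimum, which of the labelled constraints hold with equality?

Corner points and P = -7x1 - 4x2:
  (5/2, 3/4) → P = -41/2
  (32/13, 10/13) → P = -264/13
  (37/15, 11/15) → P = -101/5

The maximum is at (37/15, 11/15). Substituting into each constraint, equality holds for (6) and (7); the remaining constraints have slack.

(6) and (7)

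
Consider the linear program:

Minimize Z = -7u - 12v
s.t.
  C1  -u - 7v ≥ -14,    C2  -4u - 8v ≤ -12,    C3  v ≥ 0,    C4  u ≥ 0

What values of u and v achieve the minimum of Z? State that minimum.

u = 14, v = 0, minimum Z = -98

Feasible corners and Z = -7u - 12v:
  (14, 0) → Z = -98
  (0, 2) → Z = -24
  (3, 0) → Z = -21
  (0, 3/2) → Z = -18

The binding constraints are -u - 7v = -14 and v = 0.
Solving simultaneously gives u = 14, v = 0.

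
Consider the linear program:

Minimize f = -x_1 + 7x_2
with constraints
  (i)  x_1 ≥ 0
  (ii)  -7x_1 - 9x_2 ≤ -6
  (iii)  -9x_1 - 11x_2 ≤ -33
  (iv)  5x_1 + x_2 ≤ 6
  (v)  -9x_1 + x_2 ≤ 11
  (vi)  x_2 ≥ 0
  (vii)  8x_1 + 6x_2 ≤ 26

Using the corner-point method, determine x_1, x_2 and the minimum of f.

Corner points and f = -x_1 + 7x_2:
  (0, 3) → f = 21
  (0, 13/3) → f = 91/3
  (33/46, 111/46) → f = 372/23
  (5/11, 41/11) → f = 282/11

x_1 = 33/46, x_2 = 111/46, minimum f = 372/23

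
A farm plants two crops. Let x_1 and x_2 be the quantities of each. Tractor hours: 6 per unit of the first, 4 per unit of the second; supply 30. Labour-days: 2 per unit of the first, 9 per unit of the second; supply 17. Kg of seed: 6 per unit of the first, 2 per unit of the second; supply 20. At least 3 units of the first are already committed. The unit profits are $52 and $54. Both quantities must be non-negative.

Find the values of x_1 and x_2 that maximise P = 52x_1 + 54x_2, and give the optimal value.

x_1 = 3, x_2 = 1, maximum P = 210

Extreme points and P = 52x_1 + 54x_2:
  (10/3, 0) → P = 520/3
  (3, 0) → P = 156
  (3, 1) → P = 210

At the optimal vertex, 6x_1 + 2x_2 = 20 and x_1 = 3.
Solving simultaneously gives x_1 = 3, x_2 = 1.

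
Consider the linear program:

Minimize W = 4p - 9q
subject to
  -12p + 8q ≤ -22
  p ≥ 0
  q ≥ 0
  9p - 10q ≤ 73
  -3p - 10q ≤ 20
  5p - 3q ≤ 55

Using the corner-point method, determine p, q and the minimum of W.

The binding constraints are -12p + 8q = -22 and 5p - 3q = 55.
Solving simultaneously gives p = 187/2, q = 275/2.

p = 187/2, q = 275/2, minimum W = -1727/2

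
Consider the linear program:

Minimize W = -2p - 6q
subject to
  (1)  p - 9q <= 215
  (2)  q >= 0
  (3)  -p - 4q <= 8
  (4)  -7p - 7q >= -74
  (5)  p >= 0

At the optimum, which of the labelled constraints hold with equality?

(4) and (5)

Extreme points and W = -2p - 6q:
  (74/7, 0) → W = -148/7
  (0, 0) → W = 0
  (0, 74/7) → W = -444/7

The minimum is at (0, 74/7). Substituting into each constraint, equality holds for (4) and (5); the remaining constraints have slack.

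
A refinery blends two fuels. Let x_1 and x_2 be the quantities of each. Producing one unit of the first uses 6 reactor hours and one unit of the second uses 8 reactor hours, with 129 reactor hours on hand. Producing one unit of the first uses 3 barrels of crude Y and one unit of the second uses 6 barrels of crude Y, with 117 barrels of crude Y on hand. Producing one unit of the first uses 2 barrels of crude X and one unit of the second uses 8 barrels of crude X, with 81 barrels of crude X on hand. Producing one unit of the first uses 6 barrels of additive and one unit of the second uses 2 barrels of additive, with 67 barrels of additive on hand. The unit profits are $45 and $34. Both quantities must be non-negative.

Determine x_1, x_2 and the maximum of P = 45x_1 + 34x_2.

x_1 = 17/2, x_2 = 8, maximum P = 1309/2

Feasible corners and P = 45x_1 + 34x_2:
  (0, 0) → P = 0
  (0, 81/8) → P = 1377/4
  (67/6, 0) → P = 1005/2
  (17/2, 8) → P = 1309/2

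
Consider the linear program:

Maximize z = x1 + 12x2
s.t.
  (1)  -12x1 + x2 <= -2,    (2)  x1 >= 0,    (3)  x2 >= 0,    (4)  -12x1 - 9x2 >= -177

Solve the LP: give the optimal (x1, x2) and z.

Vertices and z = x1 + 12x2:
  (1/6, 0) → z = 1/6
  (13/8, 35/2) → z = 1693/8
  (59/4, 0) → z = 59/4

At the optimal vertex, -12x1 + x2 = -2 and -12x1 - 9x2 = -177.
Solving simultaneously gives x1 = 13/8, x2 = 35/2.

x1 = 13/8, x2 = 35/2, maximum z = 1693/8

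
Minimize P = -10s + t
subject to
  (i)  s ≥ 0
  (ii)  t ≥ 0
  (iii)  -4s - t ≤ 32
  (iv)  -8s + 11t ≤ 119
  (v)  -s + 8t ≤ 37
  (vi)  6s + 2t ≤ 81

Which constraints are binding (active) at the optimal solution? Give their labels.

(ii) and (vi)

Vertices and P = -10s + t:
  (0, 0) → P = 0
  (0, 37/8) → P = 37/8
  (27/2, 0) → P = -135
  (287/25, 303/50) → P = -5437/50

The minimum is at (27/2, 0). Substituting into each constraint, equality holds for (ii) and (vi); the remaining constraints have slack.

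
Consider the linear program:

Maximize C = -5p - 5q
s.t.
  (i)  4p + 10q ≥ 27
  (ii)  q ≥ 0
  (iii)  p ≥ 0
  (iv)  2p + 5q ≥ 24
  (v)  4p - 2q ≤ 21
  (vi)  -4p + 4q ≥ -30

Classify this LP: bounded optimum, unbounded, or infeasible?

Extreme points and C = -5p - 5q:
  (0, 24/5) → C = -24
  (51/8, 9/4) → C = -345/8
The feasible region has finitely many vertices and no improving ray; the maximum is -24 at (0, 24/5).

bounded optimum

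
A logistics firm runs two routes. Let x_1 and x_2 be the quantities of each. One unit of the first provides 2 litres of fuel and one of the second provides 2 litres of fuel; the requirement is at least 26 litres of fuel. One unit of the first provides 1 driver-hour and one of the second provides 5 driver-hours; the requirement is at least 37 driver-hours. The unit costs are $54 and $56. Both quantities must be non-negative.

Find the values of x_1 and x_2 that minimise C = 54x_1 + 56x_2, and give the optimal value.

x_1 = 7, x_2 = 6, minimum C = 714

Extreme points and C = 54x_1 + 56x_2:
  (0, 13) → C = 728
  (37, 0) → C = 1998
  (7, 6) → C = 714
The feasible region is unbounded (it extends along (0, 1), (1, 0)), but C strictly increases along every unbounded feasible direction, so there is no improving ray and the minimum is attained at a vertex.

At the optimal vertex, 2x_1 + 2x_2 = 26 and x_1 + 5x_2 = 37.
Solving simultaneously gives x_1 = 7, x_2 = 6.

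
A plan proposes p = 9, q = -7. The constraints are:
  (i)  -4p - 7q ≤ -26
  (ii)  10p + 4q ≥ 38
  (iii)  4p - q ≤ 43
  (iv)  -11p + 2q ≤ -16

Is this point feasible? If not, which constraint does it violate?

Constraint (i): -4p - 7q = 13, which is not ≤ -26. All other constraints are satisfied.

not feasible — violates (i)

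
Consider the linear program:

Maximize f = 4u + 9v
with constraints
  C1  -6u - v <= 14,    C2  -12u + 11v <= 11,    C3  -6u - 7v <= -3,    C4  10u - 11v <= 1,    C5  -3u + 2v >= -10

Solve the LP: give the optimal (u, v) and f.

u = 44/3, v = 17, maximum f = 635/3

Vertices and f = 4u + 9v:
  (-22/75, 17/25) → f = 371/75
  (44/3, 17) → f = 635/3
  (5/17, 3/17) → f = 47/17
  (108/13, 97/13) → f = 1305/13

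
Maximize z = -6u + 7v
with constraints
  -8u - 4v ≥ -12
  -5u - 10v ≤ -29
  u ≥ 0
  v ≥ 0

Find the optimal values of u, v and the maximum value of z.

u = 0, v = 3, maximum z = 21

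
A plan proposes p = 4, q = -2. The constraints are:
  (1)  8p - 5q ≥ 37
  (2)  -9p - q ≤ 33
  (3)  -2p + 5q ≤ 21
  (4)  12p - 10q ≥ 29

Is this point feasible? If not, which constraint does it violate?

feasible

(1): 42 ≥ 37 ✓
(2): -34 ≤ 33 ✓
(3): -18 ≤ 21 ✓
(4): 68 ≥ 29 ✓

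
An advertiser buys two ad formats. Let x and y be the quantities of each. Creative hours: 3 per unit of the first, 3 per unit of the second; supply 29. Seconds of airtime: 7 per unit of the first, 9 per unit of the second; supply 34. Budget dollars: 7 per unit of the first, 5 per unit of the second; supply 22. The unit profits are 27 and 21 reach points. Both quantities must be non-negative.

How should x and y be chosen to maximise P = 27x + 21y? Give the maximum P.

x = 1, y = 3, maximum P = 90

Corner points and P = 27x + 21y:
  (0, 0) → P = 0
  (0, 34/9) → P = 238/3
  (22/7, 0) → P = 594/7
  (1, 3) → P = 90

The optimum lies where 7x + 9y = 34 and 7x + 5y = 22.
Solving simultaneously gives x = 1, y = 3.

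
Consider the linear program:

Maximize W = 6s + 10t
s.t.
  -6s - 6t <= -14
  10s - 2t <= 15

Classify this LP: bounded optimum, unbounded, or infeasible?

unbounded

From the feasible point (59/36, 25/36), moving in the direction (2, 10) keeps every constraint satisfied while W increases without bound.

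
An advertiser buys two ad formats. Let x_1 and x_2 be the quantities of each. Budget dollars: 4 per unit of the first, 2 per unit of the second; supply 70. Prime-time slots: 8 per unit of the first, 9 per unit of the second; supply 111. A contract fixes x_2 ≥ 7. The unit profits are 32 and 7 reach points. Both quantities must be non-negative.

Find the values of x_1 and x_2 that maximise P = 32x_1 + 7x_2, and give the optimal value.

x_1 = 6, x_2 = 7, maximum P = 241

At the optimal vertex, 8x_1 + 9x_2 = 111 and x_2 = 7.
Solving simultaneously gives x_1 = 6, x_2 = 7.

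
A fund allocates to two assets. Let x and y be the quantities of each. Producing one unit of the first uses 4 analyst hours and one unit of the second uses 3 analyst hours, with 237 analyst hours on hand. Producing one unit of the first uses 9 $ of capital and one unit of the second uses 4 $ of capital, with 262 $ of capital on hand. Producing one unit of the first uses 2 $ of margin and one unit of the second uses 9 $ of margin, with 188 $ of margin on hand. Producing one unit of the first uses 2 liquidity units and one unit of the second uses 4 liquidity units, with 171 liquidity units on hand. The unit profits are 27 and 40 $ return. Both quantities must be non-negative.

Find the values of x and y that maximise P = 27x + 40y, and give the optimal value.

Vertices and P = 27x + 40y:
  (0, 0) → P = 0
  (0, 188/9) → P = 7520/9
  (262/9, 0) → P = 786
  (22, 16) → P = 1234

The binding constraints are 9x + 4y = 262 and 2x + 9y = 188.
Solving simultaneously gives x = 22, y = 16.

x = 22, y = 16, maximum P = 1234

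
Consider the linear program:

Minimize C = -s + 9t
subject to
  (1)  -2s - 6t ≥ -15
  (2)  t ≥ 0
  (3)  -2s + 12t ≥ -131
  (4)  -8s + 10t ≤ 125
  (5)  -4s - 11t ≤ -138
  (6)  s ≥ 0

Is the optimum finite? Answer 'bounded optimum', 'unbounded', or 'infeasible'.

infeasible

The boundaries -2s - 6t = -15 and t = 0 meet at (15/2, 0), but that point violates -4s - 11t ≤ -138. Every candidate vertex is excluded by some other constraint, so the feasible region is empty.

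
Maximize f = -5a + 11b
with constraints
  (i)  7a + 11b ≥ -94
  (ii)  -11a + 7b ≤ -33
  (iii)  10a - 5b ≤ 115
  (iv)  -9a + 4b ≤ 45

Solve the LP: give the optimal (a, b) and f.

a = 128/3, b = 187/3, maximum f = 1417/3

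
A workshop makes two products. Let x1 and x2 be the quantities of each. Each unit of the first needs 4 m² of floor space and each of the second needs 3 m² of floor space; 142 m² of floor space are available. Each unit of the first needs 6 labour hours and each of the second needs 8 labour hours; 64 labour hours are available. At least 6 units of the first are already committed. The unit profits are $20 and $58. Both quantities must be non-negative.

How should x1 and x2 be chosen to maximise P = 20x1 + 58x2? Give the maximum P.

x1 = 6, x2 = 7/2, maximum P = 323

At the optimal vertex, 6x1 + 8x2 = 64 and x1 = 6.
Solving simultaneously gives x1 = 6, x2 = 7/2.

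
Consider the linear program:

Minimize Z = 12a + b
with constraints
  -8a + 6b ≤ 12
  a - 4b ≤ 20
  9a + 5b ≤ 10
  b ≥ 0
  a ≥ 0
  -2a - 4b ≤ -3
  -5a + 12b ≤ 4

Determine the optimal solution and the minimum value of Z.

Vertices and Z = 12a + b:
  (25/26, 7/26) → Z = 307/26
  (100/133, 86/133) → Z = 1286/133
  (5/11, 23/44) → Z = 263/44

a = 5/11, b = 23/44, minimum Z = 263/44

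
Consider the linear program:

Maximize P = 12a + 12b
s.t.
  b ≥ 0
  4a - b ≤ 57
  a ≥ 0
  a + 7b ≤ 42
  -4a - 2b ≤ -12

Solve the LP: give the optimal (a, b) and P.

Feasible corners and P = 12a + 12b:
  (57/4, 0) → P = 171
  (3, 0) → P = 36
  (441/29, 111/29) → P = 6624/29
  (0, 6) → P = 72

At the optimal vertex, 4a - b = 57 and a + 7b = 42.
Solving simultaneously gives a = 441/29, b = 111/29.

a = 441/29, b = 111/29, maximum P = 6624/29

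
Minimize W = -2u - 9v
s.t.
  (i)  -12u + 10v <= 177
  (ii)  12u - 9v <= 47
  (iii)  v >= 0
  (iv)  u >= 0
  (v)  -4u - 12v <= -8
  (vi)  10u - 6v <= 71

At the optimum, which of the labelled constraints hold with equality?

(i) and (vi)

Extreme points and W = -2u - 9v:
  (0, 177/10) → W = -1593/10
  (443/7, 1311/14) → W = -13571/14
  (47/12, 0) → W = -47/6
  (119/6, 191/9) → W = -692/3
  (2, 0) → W = -4
  (0, 2/3) → W = -6

The minimum is at (443/7, 1311/14). Substituting into each constraint, equality holds for (i) and (vi); the remaining constraints have slack.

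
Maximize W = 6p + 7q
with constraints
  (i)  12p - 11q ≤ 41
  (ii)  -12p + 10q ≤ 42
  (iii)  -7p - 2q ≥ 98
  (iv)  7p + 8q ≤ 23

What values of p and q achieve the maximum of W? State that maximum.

p = -532/47, q = -441/47, maximum W = -6279/47

Vertices and W = 6p + 7q:
  (-218/3, -83) → W = -1017
  (-996/101, -1463/101) → W = -16217/101
  (-532/47, -441/47) → W = -6279/47

The optimum lies where -12p + 10q = 42 and -7p - 2q = 98.
Solving simultaneously gives p = -532/47, q = -441/47.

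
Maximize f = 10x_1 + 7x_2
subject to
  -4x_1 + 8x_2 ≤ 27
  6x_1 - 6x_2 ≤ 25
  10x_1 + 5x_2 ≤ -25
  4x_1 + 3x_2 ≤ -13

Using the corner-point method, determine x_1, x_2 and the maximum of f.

x_1 = -1, x_2 = -3, maximum f = -31

Corner points and f = 10x_1 + 7x_2:
  (-185/44, 14/11) → f = -729/22
  (-5/18, -40/9) → f = -305/9
  (-1, -3) → f = -31
The feasible region is unbounded (it extends along (-2, -1), (-1, -1)), but f strictly decreases along every unbounded feasible direction, so there is no improving ray and the maximum is attained at a vertex.

At the optimal vertex, 10x_1 + 5x_2 = -25 and 4x_1 + 3x_2 = -13.
Solving simultaneously gives x_1 = -1, x_2 = -3.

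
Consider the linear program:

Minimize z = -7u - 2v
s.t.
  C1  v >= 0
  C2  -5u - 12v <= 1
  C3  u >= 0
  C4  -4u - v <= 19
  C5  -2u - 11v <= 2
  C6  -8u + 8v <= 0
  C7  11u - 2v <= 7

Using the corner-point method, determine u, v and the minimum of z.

Feasible corners and z = -7u - 2v:
  (0, 0) → z = 0
  (7/11, 0) → z = -49/11
  (7/9, 7/9) → z = -7

At the optimal vertex, -8u + 8v = 0 and 11u - 2v = 7.
Solving simultaneously gives u = 7/9, v = 7/9.

u = 7/9, v = 7/9, minimum z = -7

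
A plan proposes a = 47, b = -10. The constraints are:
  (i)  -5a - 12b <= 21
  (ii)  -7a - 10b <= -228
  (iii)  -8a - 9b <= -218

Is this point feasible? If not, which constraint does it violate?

feasible

(i): -115 ≤ 21 ✓
(ii): -229 ≤ -228 ✓
(iii): -286 ≤ -218 ✓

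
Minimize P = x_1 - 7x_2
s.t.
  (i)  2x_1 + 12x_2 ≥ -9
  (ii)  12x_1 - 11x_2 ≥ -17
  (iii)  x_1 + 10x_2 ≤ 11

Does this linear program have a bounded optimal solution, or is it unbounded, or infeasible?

bounded optimum

Extreme points and P = x_1 - 7x_2:
  (-303/166, -37/83) → P = 215/166
  (-49/131, 149/131) → P = -1092/131
The feasible region has finitely many vertices and no improving ray; the minimum is -1092/131 at (-49/131, 149/131).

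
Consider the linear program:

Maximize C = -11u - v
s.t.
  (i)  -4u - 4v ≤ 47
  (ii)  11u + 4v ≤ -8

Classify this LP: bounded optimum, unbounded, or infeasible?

unbounded

From the feasible point (39/7, -485/28), moving in the direction (-4, 4) keeps every constraint satisfied while C increases without bound.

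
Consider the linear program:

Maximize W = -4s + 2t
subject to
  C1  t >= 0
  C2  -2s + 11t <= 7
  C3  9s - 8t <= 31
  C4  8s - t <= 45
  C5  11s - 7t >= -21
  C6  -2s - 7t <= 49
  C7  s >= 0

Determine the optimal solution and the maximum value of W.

s = 0, t = 7/11, maximum W = 14/11

Vertices and W = -4s + 2t:
  (31/9, 0) → W = -124/9
  (0, 0) → W = 0
  (397/83, 125/83) → W = -1338/83
  (0, 7/11) → W = 14/11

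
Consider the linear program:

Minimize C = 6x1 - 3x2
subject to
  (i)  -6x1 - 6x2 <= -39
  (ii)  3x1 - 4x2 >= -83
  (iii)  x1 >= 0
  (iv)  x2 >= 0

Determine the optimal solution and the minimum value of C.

Corner points and C = 6x1 - 3x2:
  (0, 13/2) → C = -39/2
  (13/2, 0) → C = 39
  (0, 83/4) → C = -249/4
The feasible region is unbounded (it extends along (4, 3), (1, 0)), but C strictly increases along every unbounded feasible direction, so there is no improving ray and the minimum is attained at a vertex.

At the optimal vertex, 3x1 - 4x2 = -83 and x1 = 0.
Solving simultaneously gives x1 = 0, x2 = 83/4.

x1 = 0, x2 = 83/4, minimum C = -249/4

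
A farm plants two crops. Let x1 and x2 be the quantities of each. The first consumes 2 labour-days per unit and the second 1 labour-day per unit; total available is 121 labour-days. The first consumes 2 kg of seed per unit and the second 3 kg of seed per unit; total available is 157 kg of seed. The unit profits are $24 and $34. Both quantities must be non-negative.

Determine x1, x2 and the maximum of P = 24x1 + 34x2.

Vertices and P = 24x1 + 34x2:
  (0, 0) → P = 0
  (0, 157/3) → P = 5338/3
  (121/2, 0) → P = 1452
  (103/2, 18) → P = 1848

The optimum lies where 2x1 + x2 = 121 and 2x1 + 3x2 = 157.
Solving simultaneously gives x1 = 103/2, x2 = 18.

x1 = 103/2, x2 = 18, maximum P = 1848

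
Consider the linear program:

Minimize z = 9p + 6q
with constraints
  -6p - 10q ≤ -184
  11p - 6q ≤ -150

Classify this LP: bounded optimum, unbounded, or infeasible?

From the feasible point (-198/73, 1462/73), moving in the direction (-10, 6) keeps every constraint satisfied while z decreases without bound.

unbounded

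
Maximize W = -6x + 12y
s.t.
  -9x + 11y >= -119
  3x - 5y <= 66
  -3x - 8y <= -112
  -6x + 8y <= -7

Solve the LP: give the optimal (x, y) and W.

x = 875/6, y = 217/2, maximum W = 427

Corner points and W = -6x + 12y:
  (104/5, 31/5) → W = -252/5
  (875/6, 217/2) → W = 427
  (119/9, 217/24) → W = 175/6

At the optimal vertex, -9x + 11y = -119 and -6x + 8y = -7.
Solving simultaneously gives x = 875/6, y = 217/2.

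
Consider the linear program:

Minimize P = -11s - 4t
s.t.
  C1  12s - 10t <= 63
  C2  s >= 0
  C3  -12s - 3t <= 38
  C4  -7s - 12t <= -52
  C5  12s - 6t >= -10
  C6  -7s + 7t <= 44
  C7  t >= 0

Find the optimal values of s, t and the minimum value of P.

At the optimal vertex, 12s - 10t = 63 and -7s + 7t = 44.
Solving simultaneously gives s = 881/14, t = 969/14.

s = 881/14, t = 969/14, minimum P = -13567/14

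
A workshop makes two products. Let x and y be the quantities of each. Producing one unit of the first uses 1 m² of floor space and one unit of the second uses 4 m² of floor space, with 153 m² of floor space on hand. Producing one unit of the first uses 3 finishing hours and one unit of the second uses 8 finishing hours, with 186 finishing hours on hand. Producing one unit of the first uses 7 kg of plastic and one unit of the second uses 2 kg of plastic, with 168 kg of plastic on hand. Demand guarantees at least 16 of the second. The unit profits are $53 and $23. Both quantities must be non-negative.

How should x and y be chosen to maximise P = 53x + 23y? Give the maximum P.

Corner points and P = 53x + 23y:
  (0, 93/4) → P = 2139/4
  (0, 16) → P = 368
  (58/3, 16) → P = 4178/3

x = 58/3, y = 16, maximum P = 4178/3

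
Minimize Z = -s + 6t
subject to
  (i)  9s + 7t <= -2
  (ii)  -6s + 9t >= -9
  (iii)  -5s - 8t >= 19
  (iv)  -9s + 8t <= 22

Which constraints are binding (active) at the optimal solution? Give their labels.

Extreme points and Z = -s + 6t:
  (-33/31, -53/31) → Z = -285/31
  (-90/11, -71/11) → Z = -336/11
  (-41/14, -61/112) → Z = -19/56

The minimum is at (-90/11, -71/11). Substituting into each constraint, equality holds for (ii) and (iv); the remaining constraints have slack.

(ii) and (iv)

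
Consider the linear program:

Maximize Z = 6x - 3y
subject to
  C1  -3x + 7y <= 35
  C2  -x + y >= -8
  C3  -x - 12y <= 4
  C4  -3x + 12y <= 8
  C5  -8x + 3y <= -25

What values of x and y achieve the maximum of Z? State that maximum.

x = 104/9, y = 32/9, maximum Z = 176/3

Extreme points and Z = 6x - 3y:
  (92/13, -12/13) → Z = 588/13
  (104/9, 32/9) → Z = 176/3
  (32/11, -19/33) → Z = 211/11
  (108/29, 139/87) → Z = 509/29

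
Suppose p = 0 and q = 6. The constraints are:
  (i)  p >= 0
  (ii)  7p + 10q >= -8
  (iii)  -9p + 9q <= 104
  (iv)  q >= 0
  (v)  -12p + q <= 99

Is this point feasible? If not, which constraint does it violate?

feasible

(i): 0 ≥ 0 ✓
(ii): 60 ≥ -8 ✓
(iii): 54 ≤ 104 ✓
(iv): 6 ≥ 0 ✓
(v): 6 ≤ 99 ✓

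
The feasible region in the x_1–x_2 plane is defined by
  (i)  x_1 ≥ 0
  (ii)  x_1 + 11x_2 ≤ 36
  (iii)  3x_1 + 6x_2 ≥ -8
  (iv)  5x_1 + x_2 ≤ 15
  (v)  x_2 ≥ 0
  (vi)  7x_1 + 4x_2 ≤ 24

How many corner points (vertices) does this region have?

The feasible vertices (each the meet of two boundaries and inside every other half-plane) are:
  (0, 36/11)
  (0, 0)
  (120/73, 228/73)
  (3, 0)
  (36/13, 15/13)

5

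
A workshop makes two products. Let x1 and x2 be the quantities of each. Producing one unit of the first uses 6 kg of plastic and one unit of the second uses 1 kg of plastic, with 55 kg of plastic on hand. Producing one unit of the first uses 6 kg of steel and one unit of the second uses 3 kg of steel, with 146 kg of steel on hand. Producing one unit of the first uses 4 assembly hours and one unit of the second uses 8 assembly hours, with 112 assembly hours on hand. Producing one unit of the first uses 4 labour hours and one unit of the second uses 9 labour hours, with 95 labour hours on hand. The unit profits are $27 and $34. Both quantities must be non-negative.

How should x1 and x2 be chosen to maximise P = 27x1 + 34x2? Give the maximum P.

Extreme points and P = 27x1 + 34x2:
  (0, 0) → P = 0
  (0, 95/9) → P = 3230/9
  (55/6, 0) → P = 495/2
  (8, 7) → P = 454

At the optimal vertex, 6x1 + x2 = 55 and 4x1 + 9x2 = 95.
Solving simultaneously gives x1 = 8, x2 = 7.

x1 = 8, x2 = 7, maximum P = 454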